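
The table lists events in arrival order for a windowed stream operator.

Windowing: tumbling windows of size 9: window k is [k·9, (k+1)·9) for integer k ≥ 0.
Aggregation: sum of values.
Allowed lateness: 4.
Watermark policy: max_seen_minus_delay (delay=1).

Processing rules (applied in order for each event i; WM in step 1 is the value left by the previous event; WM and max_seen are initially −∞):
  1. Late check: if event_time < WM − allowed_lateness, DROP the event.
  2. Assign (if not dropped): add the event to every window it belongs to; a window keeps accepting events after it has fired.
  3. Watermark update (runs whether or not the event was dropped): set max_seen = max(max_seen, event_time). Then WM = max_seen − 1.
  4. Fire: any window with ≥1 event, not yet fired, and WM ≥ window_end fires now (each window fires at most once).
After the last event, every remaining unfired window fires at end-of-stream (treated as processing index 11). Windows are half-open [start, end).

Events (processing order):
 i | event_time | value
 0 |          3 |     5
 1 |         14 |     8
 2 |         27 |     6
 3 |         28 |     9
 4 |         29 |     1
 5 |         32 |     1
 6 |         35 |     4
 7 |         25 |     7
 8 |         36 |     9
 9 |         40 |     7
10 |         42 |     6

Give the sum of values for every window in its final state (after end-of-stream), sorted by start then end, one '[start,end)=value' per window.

i=0 t=3 v=5: → [0,9); WM=2
i=1 t=14 v=8: → [9,18); WM=13; [0,9) fires=5
i=2 t=27 v=6: → [27,36); WM=26; [9,18) fires=8
i=3 t=28 v=9: → [27,36); WM=27
i=4 t=29 v=1: → [27,36); WM=28
i=5 t=32 v=1: → [27,36); WM=31
i=6 t=35 v=4: → [27,36); WM=34
i=7 t=25 v=7: DROP (t<34-4); WM=34
i=8 t=36 v=9: → [36,45); WM=35
i=9 t=40 v=7: → [36,45); WM=39; [27,36) fires=21
i=10 t=42 v=6: → [36,45); WM=41

[0,9)=5 [9,18)=8 [27,36)=21 [36,45)=22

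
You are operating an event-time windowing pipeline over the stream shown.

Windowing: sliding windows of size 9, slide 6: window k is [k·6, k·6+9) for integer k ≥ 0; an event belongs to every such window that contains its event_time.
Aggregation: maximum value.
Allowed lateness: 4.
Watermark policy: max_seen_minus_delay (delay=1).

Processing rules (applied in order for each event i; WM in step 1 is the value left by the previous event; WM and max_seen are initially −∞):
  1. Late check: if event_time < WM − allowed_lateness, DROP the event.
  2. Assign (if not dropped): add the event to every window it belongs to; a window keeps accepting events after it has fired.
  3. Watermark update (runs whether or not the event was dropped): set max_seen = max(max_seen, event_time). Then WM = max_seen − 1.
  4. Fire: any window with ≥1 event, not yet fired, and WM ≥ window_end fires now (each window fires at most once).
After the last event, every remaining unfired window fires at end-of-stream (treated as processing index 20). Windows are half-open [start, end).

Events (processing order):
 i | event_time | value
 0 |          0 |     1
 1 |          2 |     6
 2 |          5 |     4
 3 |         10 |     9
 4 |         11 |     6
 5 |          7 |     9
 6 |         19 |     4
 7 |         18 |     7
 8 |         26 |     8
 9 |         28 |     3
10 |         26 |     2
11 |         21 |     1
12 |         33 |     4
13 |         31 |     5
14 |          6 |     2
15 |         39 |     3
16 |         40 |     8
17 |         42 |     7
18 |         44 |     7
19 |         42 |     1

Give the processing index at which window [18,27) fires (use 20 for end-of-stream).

9

i=0 t=0 v=1: → [0,9); WM=-1
i=1 t=2 v=6: → [0,9); WM=1
i=2 t=5 v=4: → [0,9); WM=4
i=3 t=10 v=9: → [6,15); WM=9; [0,9) fires=6
i=4 t=11 v=6: → [6,15); WM=10
i=5 t=7 v=9: → [6,15),[0,9); WM=10
i=6 t=19 v=4: → [18,27),[12,21); WM=18; [6,15) fires=9
i=7 t=18 v=7: → [18,27),[12,21); WM=18
i=8 t=26 v=8: → [24,33),[18,27); WM=25; [12,21) fires=7
i=9 t=28 v=3: → [24,33); WM=27; [18,27) fires=8
i=10 t=26 v=2: → [24,33),[18,27); WM=27
i=11 t=21 v=1: DROP (t<27-4); WM=27
i=12 t=33 v=4: → [30,39); WM=32
i=13 t=31 v=5: → [30,39),[24,33); WM=32
i=14 t=6 v=2: DROP (t<32-4); WM=32
i=15 t=39 v=3: → [36,45); WM=38; [24,33) fires=8
i=16 t=40 v=8: → [36,45); WM=39; [30,39) fires=5
i=17 t=42 v=7: → [42,51),[36,45); WM=41
i=18 t=44 v=7: → [42,51),[36,45); WM=43
i=19 t=42 v=1: → [42,51),[36,45); WM=43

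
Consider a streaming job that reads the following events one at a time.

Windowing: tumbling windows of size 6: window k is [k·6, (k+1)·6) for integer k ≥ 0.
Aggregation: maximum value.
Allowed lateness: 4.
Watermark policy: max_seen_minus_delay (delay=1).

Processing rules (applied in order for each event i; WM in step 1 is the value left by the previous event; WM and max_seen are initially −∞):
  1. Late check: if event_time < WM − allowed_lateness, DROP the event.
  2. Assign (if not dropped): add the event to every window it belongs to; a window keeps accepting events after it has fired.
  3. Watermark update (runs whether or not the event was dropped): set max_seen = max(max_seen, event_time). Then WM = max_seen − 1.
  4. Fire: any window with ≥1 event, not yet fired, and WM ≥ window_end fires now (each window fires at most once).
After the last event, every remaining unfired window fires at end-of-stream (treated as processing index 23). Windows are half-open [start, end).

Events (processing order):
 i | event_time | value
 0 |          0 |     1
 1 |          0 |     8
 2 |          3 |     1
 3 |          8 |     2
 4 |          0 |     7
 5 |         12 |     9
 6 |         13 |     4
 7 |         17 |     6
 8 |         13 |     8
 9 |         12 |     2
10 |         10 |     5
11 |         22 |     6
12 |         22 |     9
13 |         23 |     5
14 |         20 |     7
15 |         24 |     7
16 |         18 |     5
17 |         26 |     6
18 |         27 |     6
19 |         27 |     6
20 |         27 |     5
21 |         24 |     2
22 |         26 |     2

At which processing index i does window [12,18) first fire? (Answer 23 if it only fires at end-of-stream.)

11

i=0 t=0 v=1: → [0,6); WM=-1
i=1 t=0 v=8: → [0,6); WM=-1
i=2 t=3 v=1: → [0,6); WM=2
i=3 t=8 v=2: → [6,12); WM=7; [0,6) fires=8
i=4 t=0 v=7: DROP (t<7-4); WM=7
i=5 t=12 v=9: → [12,18); WM=11
i=6 t=13 v=4: → [12,18); WM=12; [6,12) fires=2
i=7 t=17 v=6: → [12,18); WM=16
i=8 t=13 v=8: → [12,18); WM=16
i=9 t=12 v=2: → [12,18); WM=16
i=10 t=10 v=5: DROP (t<16-4); WM=16
i=11 t=22 v=6: → [18,24); WM=21; [12,18) fires=9
i=12 t=22 v=9: → [18,24); WM=21
i=13 t=23 v=5: → [18,24); WM=22
i=14 t=20 v=7: → [18,24); WM=22
i=15 t=24 v=7: → [24,30); WM=23
i=16 t=18 v=5: DROP (t<23-4); WM=23
i=17 t=26 v=6: → [24,30); WM=25; [18,24) fires=9
i=18 t=27 v=6: → [24,30); WM=26
i=19 t=27 v=6: → [24,30); WM=26
i=20 t=27 v=5: → [24,30); WM=26
i=21 t=24 v=2: → [24,30); WM=26
i=22 t=26 v=2: → [24,30); WM=26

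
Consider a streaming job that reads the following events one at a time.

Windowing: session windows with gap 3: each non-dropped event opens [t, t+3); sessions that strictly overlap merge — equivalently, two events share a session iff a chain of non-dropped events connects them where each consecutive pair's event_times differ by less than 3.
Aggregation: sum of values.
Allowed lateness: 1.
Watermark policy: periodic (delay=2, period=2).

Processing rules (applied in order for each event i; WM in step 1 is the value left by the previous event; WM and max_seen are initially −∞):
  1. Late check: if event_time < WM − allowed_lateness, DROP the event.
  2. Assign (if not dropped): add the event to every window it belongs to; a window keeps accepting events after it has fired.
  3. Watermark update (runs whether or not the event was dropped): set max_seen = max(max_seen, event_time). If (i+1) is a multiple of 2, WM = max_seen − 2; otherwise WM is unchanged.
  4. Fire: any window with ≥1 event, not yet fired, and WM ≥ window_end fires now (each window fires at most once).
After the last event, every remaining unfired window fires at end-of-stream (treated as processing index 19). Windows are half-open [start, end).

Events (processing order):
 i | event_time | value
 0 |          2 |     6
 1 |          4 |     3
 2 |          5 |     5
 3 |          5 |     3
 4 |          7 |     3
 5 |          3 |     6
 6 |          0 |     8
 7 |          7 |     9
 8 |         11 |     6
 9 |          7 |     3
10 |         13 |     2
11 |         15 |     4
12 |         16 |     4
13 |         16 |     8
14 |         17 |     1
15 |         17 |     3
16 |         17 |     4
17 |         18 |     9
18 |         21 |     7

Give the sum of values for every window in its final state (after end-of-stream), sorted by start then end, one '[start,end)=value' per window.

i=0 t=2 v=6: → [2,5); WM=−∞
i=1 t=4 v=3: → [2,7); WM=2
i=2 t=5 v=5: → [2,8); WM=2
i=3 t=5 v=3: → [2,8); WM=3
i=4 t=7 v=3: → [2,10); WM=3
i=5 t=3 v=6: → [2,10); WM=5
i=6 t=0 v=8: DROP (t<5-1); WM=5
i=7 t=7 v=9: → [2,10); WM=5
i=8 t=11 v=6: → [11,14); WM=5
i=9 t=7 v=3: → [2,10); WM=9
i=10 t=13 v=2: → [11,16); WM=9
i=11 t=15 v=4: → [11,18); WM=13
i=12 t=16 v=4: → [11,19); WM=13
i=13 t=16 v=8: → [11,19); WM=14
i=14 t=17 v=1: → [11,20); WM=14
i=15 t=17 v=3: → [11,20); WM=15
i=16 t=17 v=4: → [11,20); WM=15
i=17 t=18 v=9: → [11,21); WM=16
i=18 t=21 v=7: → [21,24); WM=16

[2,10)=38 [11,21)=41 [21,24)=7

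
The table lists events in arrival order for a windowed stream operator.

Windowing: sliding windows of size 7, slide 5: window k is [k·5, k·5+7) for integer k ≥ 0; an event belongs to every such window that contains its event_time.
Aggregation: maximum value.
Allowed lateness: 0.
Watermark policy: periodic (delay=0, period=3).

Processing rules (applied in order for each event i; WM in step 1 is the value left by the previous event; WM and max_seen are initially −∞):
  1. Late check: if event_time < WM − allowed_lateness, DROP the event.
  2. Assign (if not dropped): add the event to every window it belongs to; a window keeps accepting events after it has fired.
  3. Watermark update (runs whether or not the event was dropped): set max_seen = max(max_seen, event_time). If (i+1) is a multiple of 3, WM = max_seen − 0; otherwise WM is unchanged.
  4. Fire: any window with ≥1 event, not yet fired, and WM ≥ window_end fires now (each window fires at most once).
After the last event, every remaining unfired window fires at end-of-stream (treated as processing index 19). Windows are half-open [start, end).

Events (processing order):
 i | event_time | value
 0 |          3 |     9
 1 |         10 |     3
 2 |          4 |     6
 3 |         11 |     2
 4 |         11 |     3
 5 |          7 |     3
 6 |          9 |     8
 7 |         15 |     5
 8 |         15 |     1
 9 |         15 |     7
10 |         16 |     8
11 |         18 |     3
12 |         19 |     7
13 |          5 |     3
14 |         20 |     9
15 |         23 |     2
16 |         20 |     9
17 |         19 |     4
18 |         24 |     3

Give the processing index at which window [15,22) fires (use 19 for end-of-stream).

17

i=0 t=3 v=9: → [0,7); WM=−∞
i=1 t=10 v=3: → [10,17),[5,12); WM=−∞
i=2 t=4 v=6: → [0,7); WM=10; [0,7) fires=9
i=3 t=11 v=2: → [10,17),[5,12); WM=10
i=4 t=11 v=3: → [10,17),[5,12); WM=10
i=5 t=7 v=3: DROP (t<10-0); WM=11
i=6 t=9 v=8: DROP (t<11-0); WM=11
i=7 t=15 v=5: → [15,22),[10,17); WM=11
i=8 t=15 v=1: → [15,22),[10,17); WM=15; [5,12) fires=3
i=9 t=15 v=7: → [15,22),[10,17); WM=15
i=10 t=16 v=8: → [15,22),[10,17); WM=15
i=11 t=18 v=3: → [15,22); WM=18; [10,17) fires=8
i=12 t=19 v=7: → [15,22); WM=18
i=13 t=5 v=3: DROP (t<18-0); WM=18
i=14 t=20 v=9: → [20,27),[15,22); WM=20
i=15 t=23 v=2: → [20,27); WM=20
i=16 t=20 v=9: → [20,27),[15,22); WM=20
i=17 t=19 v=4: DROP (t<20-0); WM=23; [15,22) fires=9
i=18 t=24 v=3: → [20,27); WM=23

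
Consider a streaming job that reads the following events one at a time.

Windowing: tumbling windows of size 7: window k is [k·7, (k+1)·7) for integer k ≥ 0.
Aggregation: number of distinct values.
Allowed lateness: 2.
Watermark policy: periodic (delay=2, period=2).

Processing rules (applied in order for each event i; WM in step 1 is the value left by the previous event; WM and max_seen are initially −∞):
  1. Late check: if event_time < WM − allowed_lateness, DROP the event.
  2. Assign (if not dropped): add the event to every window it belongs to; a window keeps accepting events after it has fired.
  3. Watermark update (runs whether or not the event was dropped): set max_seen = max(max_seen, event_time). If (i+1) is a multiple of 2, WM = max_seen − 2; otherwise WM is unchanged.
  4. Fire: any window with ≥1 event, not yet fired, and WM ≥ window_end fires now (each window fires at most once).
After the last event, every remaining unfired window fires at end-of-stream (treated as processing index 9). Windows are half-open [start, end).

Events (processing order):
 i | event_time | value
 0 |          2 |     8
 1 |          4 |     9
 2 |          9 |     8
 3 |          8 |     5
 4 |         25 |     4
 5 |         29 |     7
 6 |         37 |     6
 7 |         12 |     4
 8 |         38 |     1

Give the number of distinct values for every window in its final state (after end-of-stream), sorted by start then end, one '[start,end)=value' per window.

[0,7)=2 [7,14)=2 [21,28)=1 [28,35)=1 [35,42)=2

i=0 t=2 v=8: → [0,7); WM=−∞
i=1 t=4 v=9: → [0,7); WM=2
i=2 t=9 v=8: → [7,14); WM=2
i=3 t=8 v=5: → [7,14); WM=7; [0,7) fires=2
i=4 t=25 v=4: → [21,28); WM=7
i=5 t=29 v=7: → [28,35); WM=27; [7,14) fires=2
i=6 t=37 v=6: → [35,42); WM=27
i=7 t=12 v=4: DROP (t<27-2); WM=35; [21,28) fires=1 [28,35) fires=1
i=8 t=38 v=1: → [35,42); WM=35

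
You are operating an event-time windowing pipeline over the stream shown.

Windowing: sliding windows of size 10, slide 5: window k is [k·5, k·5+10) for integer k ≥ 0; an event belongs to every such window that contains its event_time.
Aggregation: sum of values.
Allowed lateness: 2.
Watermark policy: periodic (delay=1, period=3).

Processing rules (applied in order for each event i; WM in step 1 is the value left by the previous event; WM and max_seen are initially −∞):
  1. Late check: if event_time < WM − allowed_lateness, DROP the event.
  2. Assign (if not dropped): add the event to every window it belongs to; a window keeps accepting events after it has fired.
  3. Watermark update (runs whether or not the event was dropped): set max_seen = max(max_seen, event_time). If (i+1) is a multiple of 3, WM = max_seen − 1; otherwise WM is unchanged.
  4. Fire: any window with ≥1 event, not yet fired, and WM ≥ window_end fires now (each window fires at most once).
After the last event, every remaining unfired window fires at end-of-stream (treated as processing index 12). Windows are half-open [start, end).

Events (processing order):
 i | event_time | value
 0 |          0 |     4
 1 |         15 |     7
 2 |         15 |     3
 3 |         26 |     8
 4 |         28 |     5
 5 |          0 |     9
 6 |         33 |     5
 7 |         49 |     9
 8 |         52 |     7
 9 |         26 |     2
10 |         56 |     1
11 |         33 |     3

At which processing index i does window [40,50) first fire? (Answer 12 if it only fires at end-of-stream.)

i=0 t=0 v=4: → [0,10); WM=−∞
i=1 t=15 v=7: → [15,25),[10,20); WM=−∞
i=2 t=15 v=3: → [15,25),[10,20); WM=14; [0,10) fires=4
i=3 t=26 v=8: → [25,35),[20,30); WM=14
i=4 t=28 v=5: → [25,35),[20,30); WM=14
i=5 t=0 v=9: DROP (t<14-2); WM=27; [10,20) fires=10 [15,25) fires=10
i=6 t=33 v=5: → [30,40),[25,35); WM=27
i=7 t=49 v=9: → [45,55),[40,50); WM=27
i=8 t=52 v=7: → [50,60),[45,55); WM=51; [20,30) fires=13 [25,35) fires=18 [30,40) fires=5 [40,50) fires=9
i=9 t=26 v=2: DROP (t<51-2); WM=51
i=10 t=56 v=1: → [55,65),[50,60); WM=51
i=11 t=33 v=3: DROP (t<51-2); WM=55; [45,55) fires=16

8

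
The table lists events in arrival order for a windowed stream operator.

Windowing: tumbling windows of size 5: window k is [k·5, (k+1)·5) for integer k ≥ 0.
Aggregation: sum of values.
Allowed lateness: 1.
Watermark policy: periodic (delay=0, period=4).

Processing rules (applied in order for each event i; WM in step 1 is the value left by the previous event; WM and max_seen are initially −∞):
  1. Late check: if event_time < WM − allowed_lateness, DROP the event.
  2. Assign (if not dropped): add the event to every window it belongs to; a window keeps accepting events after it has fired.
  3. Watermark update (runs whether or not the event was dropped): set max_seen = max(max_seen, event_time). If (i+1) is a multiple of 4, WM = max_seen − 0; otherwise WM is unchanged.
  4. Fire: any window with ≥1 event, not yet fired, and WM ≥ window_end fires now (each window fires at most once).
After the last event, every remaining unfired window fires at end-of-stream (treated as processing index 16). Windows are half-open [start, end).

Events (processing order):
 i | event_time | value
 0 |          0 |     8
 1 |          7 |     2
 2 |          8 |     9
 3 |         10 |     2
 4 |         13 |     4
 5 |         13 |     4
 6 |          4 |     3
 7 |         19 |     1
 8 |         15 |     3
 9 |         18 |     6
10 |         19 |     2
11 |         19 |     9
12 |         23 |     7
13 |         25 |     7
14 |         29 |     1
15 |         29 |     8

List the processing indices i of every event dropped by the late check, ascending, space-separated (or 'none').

i=0 t=0 v=8: → [0,5); WM=−∞
i=1 t=7 v=2: → [5,10); WM=−∞
i=2 t=8 v=9: → [5,10); WM=−∞
i=3 t=10 v=2: → [10,15); WM=10; [0,5) fires=8 [5,10) fires=11
i=4 t=13 v=4: → [10,15); WM=10
i=5 t=13 v=4: → [10,15); WM=10
i=6 t=4 v=3: DROP (t<10-1); WM=10
i=7 t=19 v=1: → [15,20); WM=19; [10,15) fires=10
i=8 t=15 v=3: DROP (t<19-1); WM=19
i=9 t=18 v=6: → [15,20); WM=19
i=10 t=19 v=2: → [15,20); WM=19
i=11 t=19 v=9: → [15,20); WM=19
i=12 t=23 v=7: → [20,25); WM=19
i=13 t=25 v=7: → [25,30); WM=19
i=14 t=29 v=1: → [25,30); WM=19
i=15 t=29 v=8: → [25,30); WM=29; [15,20) fires=18 [20,25) fires=7

6 8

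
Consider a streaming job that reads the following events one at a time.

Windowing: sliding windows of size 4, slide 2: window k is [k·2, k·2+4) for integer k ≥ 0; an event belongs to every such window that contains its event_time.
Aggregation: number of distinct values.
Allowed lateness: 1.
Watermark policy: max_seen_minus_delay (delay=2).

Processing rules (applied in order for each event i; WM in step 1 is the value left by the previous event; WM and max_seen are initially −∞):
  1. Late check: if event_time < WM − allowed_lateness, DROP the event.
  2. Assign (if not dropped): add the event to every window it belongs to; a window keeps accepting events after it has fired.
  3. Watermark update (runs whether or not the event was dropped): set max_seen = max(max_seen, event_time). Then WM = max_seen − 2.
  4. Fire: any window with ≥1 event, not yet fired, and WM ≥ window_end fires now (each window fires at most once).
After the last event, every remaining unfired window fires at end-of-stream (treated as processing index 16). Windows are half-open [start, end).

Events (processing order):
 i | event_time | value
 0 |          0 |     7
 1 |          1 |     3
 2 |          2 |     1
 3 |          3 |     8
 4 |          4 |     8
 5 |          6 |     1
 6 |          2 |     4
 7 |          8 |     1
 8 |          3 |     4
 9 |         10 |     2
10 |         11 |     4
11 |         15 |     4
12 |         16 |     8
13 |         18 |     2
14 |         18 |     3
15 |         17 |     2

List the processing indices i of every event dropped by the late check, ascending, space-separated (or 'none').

6 8

i=0 t=0 v=7: → [0,4); WM=-2
i=1 t=1 v=3: → [0,4); WM=-1
i=2 t=2 v=1: → [2,6),[0,4); WM=0
i=3 t=3 v=8: → [2,6),[0,4); WM=1
i=4 t=4 v=8: → [4,8),[2,6); WM=2
i=5 t=6 v=1: → [6,10),[4,8); WM=4; [0,4) fires=4
i=6 t=2 v=4: DROP (t<4-1); WM=4
i=7 t=8 v=1: → [8,12),[6,10); WM=6; [2,6) fires=2
i=8 t=3 v=4: DROP (t<6-1); WM=6
i=9 t=10 v=2: → [10,14),[8,12); WM=8; [4,8) fires=2
i=10 t=11 v=4: → [10,14),[8,12); WM=9
i=11 t=15 v=4: → [14,18),[12,16); WM=13; [6,10) fires=1 [8,12) fires=3
i=12 t=16 v=8: → [16,20),[14,18); WM=14; [10,14) fires=2
i=13 t=18 v=2: → [18,22),[16,20); WM=16; [12,16) fires=1
i=14 t=18 v=3: → [18,22),[16,20); WM=16
i=15 t=17 v=2: → [16,20),[14,18); WM=16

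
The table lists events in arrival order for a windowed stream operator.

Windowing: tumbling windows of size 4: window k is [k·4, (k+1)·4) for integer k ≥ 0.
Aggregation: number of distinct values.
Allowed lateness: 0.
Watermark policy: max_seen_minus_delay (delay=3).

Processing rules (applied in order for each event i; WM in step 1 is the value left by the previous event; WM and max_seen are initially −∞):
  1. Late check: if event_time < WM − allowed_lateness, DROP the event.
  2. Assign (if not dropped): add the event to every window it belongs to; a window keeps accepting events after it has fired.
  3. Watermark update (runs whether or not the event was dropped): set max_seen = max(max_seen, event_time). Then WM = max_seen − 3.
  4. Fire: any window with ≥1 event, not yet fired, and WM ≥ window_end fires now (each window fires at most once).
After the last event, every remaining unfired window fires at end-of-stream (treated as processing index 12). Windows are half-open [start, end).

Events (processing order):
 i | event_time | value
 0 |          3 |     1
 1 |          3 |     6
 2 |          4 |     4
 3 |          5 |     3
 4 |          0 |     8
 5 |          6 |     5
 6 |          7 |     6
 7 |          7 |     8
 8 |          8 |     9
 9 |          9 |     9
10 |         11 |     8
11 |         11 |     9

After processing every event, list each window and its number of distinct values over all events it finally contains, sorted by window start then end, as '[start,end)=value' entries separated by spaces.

[0,4)=2 [4,8)=5 [8,12)=2

i=0 t=3 v=1: → [0,4); WM=0
i=1 t=3 v=6: → [0,4); WM=0
i=2 t=4 v=4: → [4,8); WM=1
i=3 t=5 v=3: → [4,8); WM=2
i=4 t=0 v=8: DROP (t<2-0); WM=2
i=5 t=6 v=5: → [4,8); WM=3
i=6 t=7 v=6: → [4,8); WM=4; [0,4) fires=2
i=7 t=7 v=8: → [4,8); WM=4
i=8 t=8 v=9: → [8,12); WM=5
i=9 t=9 v=9: → [8,12); WM=6
i=10 t=11 v=8: → [8,12); WM=8; [4,8) fires=5
i=11 t=11 v=9: → [8,12); WM=8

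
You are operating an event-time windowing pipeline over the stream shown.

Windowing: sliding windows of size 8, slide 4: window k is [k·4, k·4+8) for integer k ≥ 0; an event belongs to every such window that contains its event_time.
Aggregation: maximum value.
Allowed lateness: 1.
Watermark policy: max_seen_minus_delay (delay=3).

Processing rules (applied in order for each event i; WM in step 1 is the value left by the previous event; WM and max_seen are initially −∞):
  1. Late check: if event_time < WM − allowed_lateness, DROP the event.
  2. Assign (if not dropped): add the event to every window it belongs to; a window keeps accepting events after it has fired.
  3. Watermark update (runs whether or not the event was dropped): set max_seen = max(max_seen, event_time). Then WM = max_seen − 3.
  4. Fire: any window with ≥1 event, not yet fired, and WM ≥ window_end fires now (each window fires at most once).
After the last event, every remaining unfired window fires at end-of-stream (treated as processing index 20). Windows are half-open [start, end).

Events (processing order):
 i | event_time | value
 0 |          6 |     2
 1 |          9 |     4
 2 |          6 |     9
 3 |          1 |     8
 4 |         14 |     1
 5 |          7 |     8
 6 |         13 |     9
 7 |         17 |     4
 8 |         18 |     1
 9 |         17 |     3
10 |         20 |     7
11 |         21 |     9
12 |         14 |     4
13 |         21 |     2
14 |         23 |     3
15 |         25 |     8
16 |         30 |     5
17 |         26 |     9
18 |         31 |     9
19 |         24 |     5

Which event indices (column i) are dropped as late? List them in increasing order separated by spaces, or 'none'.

3 5 12 19

i=0 t=6 v=2: → [4,12),[0,8); WM=3
i=1 t=9 v=4: → [8,16),[4,12); WM=6
i=2 t=6 v=9: → [4,12),[0,8); WM=6
i=3 t=1 v=8: DROP (t<6-1); WM=6
i=4 t=14 v=1: → [12,20),[8,16); WM=11; [0,8) fires=9
i=5 t=7 v=8: DROP (t<11-1); WM=11
i=6 t=13 v=9: → [12,20),[8,16); WM=11
i=7 t=17 v=4: → [16,24),[12,20); WM=14; [4,12) fires=9
i=8 t=18 v=1: → [16,24),[12,20); WM=15
i=9 t=17 v=3: → [16,24),[12,20); WM=15
i=10 t=20 v=7: → [20,28),[16,24); WM=17; [8,16) fires=9
i=11 t=21 v=9: → [20,28),[16,24); WM=18
i=12 t=14 v=4: DROP (t<18-1); WM=18
i=13 t=21 v=2: → [20,28),[16,24); WM=18
i=14 t=23 v=3: → [20,28),[16,24); WM=20; [12,20) fires=9
i=15 t=25 v=8: → [24,32),[20,28); WM=22
i=16 t=30 v=5: → [28,36),[24,32); WM=27; [16,24) fires=9
i=17 t=26 v=9: → [24,32),[20,28); WM=27
i=18 t=31 v=9: → [28,36),[24,32); WM=28; [20,28) fires=9
i=19 t=24 v=5: DROP (t<28-1); WM=28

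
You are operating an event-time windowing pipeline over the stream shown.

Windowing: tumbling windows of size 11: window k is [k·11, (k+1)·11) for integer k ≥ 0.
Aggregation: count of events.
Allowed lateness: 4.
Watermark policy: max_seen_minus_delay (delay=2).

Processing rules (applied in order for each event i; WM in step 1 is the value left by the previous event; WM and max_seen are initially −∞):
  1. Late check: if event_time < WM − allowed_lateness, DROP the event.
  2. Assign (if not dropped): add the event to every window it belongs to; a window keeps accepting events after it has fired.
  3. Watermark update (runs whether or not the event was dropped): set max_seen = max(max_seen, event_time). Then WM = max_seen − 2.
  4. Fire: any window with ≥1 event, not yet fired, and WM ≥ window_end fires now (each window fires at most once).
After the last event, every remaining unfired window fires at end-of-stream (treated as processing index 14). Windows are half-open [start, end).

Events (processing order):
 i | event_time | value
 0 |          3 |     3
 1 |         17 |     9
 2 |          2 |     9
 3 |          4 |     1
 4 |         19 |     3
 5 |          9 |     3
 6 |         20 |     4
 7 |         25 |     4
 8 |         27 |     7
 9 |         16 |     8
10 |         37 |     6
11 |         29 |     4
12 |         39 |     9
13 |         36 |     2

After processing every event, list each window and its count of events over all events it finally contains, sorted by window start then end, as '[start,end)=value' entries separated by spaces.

[0,11)=1 [11,22)=3 [22,33)=2 [33,44)=3

i=0 t=3 v=3: → [0,11); WM=1
i=1 t=17 v=9: → [11,22); WM=15; [0,11) fires=1
i=2 t=2 v=9: DROP (t<15-4); WM=15
i=3 t=4 v=1: DROP (t<15-4); WM=15
i=4 t=19 v=3: → [11,22); WM=17
i=5 t=9 v=3: DROP (t<17-4); WM=17
i=6 t=20 v=4: → [11,22); WM=18
i=7 t=25 v=4: → [22,33); WM=23; [11,22) fires=3
i=8 t=27 v=7: → [22,33); WM=25
i=9 t=16 v=8: DROP (t<25-4); WM=25
i=10 t=37 v=6: → [33,44); WM=35; [22,33) fires=2
i=11 t=29 v=4: DROP (t<35-4); WM=35
i=12 t=39 v=9: → [33,44); WM=37
i=13 t=36 v=2: → [33,44); WM=37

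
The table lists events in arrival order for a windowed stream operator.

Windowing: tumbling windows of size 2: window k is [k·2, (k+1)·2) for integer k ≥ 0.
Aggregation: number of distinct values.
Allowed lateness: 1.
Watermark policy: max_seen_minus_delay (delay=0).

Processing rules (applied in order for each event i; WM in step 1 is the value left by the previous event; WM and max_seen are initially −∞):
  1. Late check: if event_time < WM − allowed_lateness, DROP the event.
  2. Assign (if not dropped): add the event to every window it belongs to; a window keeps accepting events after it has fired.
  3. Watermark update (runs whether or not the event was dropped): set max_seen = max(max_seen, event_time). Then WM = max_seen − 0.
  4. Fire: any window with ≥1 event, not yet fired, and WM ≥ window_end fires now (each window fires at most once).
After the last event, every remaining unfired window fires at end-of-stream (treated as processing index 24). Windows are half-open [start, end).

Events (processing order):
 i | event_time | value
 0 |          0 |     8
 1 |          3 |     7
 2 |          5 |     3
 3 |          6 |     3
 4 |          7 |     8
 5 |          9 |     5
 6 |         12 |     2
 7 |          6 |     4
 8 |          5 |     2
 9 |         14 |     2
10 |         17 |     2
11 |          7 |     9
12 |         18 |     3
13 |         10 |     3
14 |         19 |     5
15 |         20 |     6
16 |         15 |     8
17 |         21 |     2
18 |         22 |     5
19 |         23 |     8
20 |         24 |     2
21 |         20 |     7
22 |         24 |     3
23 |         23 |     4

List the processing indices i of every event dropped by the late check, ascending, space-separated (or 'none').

i=0 t=0 v=8: → [0,2); WM=0
i=1 t=3 v=7: → [2,4); WM=3; [0,2) fires=1
i=2 t=5 v=3: → [4,6); WM=5; [2,4) fires=1
i=3 t=6 v=3: → [6,8); WM=6; [4,6) fires=1
i=4 t=7 v=8: → [6,8); WM=7
i=5 t=9 v=5: → [8,10); WM=9; [6,8) fires=2
i=6 t=12 v=2: → [12,14); WM=12; [8,10) fires=1
i=7 t=6 v=4: DROP (t<12-1); WM=12
i=8 t=5 v=2: DROP (t<12-1); WM=12
i=9 t=14 v=2: → [14,16); WM=14; [12,14) fires=1
i=10 t=17 v=2: → [16,18); WM=17; [14,16) fires=1
i=11 t=7 v=9: DROP (t<17-1); WM=17
i=12 t=18 v=3: → [18,20); WM=18; [16,18) fires=1
i=13 t=10 v=3: DROP (t<18-1); WM=18
i=14 t=19 v=5: → [18,20); WM=19
i=15 t=20 v=6: → [20,22); WM=20; [18,20) fires=2
i=16 t=15 v=8: DROP (t<20-1); WM=20
i=17 t=21 v=2: → [20,22); WM=21
i=18 t=22 v=5: → [22,24); WM=22; [20,22) fires=2
i=19 t=23 v=8: → [22,24); WM=23
i=20 t=24 v=2: → [24,26); WM=24; [22,24) fires=2
i=21 t=20 v=7: DROP (t<24-1); WM=24
i=22 t=24 v=3: → [24,26); WM=24
i=23 t=23 v=4: → [22,24); WM=24

7 8 11 13 16 21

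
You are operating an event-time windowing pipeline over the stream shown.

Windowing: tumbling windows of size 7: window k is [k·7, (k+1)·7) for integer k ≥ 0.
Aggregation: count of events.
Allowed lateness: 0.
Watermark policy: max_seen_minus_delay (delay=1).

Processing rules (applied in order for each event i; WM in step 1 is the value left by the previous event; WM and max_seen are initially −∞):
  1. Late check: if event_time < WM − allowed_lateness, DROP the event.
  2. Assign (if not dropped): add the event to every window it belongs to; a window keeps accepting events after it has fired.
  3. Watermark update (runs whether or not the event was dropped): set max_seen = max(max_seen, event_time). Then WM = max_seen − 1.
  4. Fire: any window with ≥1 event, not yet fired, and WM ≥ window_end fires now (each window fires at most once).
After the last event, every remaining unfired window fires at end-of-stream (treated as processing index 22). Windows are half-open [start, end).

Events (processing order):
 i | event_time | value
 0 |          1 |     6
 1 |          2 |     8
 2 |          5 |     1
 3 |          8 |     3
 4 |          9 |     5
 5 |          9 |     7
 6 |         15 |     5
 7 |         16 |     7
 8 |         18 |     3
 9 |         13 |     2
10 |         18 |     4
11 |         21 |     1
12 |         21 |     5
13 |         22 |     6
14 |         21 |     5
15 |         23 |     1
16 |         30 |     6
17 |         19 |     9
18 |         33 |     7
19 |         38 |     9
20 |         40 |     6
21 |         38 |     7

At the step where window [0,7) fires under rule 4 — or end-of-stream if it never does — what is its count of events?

3

i=0 t=1 v=6: → [0,7); WM=0
i=1 t=2 v=8: → [0,7); WM=1
i=2 t=5 v=1: → [0,7); WM=4
i=3 t=8 v=3: → [7,14); WM=7; [0,7) fires=3
i=4 t=9 v=5: → [7,14); WM=8
i=5 t=9 v=7: → [7,14); WM=8
i=6 t=15 v=5: → [14,21); WM=14; [7,14) fires=3
i=7 t=16 v=7: → [14,21); WM=15
i=8 t=18 v=3: → [14,21); WM=17
i=9 t=13 v=2: DROP (t<17-0); WM=17
i=10 t=18 v=4: → [14,21); WM=17
i=11 t=21 v=1: → [21,28); WM=20
i=12 t=21 v=5: → [21,28); WM=20
i=13 t=22 v=6: → [21,28); WM=21; [14,21) fires=4
i=14 t=21 v=5: → [21,28); WM=21
i=15 t=23 v=1: → [21,28); WM=22
i=16 t=30 v=6: → [28,35); WM=29; [21,28) fires=5
i=17 t=19 v=9: DROP (t<29-0); WM=29
i=18 t=33 v=7: → [28,35); WM=32
i=19 t=38 v=9: → [35,42); WM=37; [28,35) fires=2
i=20 t=40 v=6: → [35,42); WM=39
i=21 t=38 v=7: DROP (t<39-0); WM=39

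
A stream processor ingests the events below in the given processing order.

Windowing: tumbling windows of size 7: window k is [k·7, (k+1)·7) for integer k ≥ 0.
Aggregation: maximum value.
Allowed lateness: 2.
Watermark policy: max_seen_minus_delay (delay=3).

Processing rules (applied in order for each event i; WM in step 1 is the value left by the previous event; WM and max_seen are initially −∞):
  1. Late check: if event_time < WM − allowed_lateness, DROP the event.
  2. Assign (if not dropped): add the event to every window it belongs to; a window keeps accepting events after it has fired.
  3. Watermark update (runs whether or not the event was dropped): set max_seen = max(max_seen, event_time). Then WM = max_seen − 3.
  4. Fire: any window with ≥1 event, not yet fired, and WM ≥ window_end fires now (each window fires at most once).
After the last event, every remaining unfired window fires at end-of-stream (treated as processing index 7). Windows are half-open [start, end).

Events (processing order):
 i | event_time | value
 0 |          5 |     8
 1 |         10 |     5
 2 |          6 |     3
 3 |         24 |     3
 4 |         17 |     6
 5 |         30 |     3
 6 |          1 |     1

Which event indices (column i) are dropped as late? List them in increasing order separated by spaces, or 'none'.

i=0 t=5 v=8: → [0,7); WM=2
i=1 t=10 v=5: → [7,14); WM=7; [0,7) fires=8
i=2 t=6 v=3: → [0,7); WM=7
i=3 t=24 v=3: → [21,28); WM=21; [7,14) fires=5
i=4 t=17 v=6: DROP (t<21-2); WM=21
i=5 t=30 v=3: → [28,35); WM=27
i=6 t=1 v=1: DROP (t<27-2); WM=27

4 6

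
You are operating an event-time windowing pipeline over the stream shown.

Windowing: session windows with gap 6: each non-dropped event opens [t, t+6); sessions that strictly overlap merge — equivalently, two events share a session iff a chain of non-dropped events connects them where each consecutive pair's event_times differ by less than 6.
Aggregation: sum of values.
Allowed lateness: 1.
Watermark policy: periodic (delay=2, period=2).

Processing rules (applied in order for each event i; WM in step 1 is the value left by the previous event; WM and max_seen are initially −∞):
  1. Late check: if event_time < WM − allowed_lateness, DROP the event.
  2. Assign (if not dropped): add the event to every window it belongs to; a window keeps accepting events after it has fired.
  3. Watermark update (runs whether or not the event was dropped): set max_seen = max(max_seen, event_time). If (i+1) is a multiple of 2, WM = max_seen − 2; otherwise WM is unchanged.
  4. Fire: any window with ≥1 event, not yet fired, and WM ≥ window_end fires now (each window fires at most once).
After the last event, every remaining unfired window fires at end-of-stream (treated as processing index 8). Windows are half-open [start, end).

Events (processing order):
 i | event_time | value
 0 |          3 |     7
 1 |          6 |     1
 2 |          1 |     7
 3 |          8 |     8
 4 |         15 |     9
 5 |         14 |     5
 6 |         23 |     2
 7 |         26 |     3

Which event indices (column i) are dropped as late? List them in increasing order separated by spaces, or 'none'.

2

i=0 t=3 v=7: → [3,9); WM=−∞
i=1 t=6 v=1: → [3,12); WM=4
i=2 t=1 v=7: DROP (t<4-1); WM=4
i=3 t=8 v=8: → [3,14); WM=6
i=4 t=15 v=9: → [15,21); WM=6
i=5 t=14 v=5: → [14,21); WM=13
i=6 t=23 v=2: → [23,29); WM=13
i=7 t=26 v=3: → [23,32); WM=24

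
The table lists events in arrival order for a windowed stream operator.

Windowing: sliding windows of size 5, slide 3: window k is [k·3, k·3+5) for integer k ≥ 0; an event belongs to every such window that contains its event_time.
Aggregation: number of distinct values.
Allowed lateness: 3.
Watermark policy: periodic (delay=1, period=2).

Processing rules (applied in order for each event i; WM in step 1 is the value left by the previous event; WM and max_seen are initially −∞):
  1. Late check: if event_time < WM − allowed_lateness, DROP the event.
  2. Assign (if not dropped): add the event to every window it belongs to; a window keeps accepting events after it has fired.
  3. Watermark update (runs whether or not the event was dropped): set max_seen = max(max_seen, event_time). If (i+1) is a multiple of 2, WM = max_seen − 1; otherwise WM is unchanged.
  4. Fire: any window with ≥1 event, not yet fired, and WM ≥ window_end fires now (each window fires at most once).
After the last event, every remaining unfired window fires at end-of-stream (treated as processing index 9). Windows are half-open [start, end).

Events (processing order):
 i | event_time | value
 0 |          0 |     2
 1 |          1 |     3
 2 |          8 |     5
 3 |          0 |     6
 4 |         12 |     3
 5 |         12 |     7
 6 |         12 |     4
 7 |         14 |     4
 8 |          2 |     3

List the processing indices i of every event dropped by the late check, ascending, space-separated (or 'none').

i=0 t=0 v=2: → [0,5); WM=−∞
i=1 t=1 v=3: → [0,5); WM=0
i=2 t=8 v=5: → [6,11); WM=0
i=3 t=0 v=6: → [0,5); WM=7; [0,5) fires=3
i=4 t=12 v=3: → [12,17),[9,14); WM=7
i=5 t=12 v=7: → [12,17),[9,14); WM=11; [6,11) fires=1
i=6 t=12 v=4: → [12,17),[9,14); WM=11
i=7 t=14 v=4: → [12,17); WM=13
i=8 t=2 v=3: DROP (t<13-3); WM=13

8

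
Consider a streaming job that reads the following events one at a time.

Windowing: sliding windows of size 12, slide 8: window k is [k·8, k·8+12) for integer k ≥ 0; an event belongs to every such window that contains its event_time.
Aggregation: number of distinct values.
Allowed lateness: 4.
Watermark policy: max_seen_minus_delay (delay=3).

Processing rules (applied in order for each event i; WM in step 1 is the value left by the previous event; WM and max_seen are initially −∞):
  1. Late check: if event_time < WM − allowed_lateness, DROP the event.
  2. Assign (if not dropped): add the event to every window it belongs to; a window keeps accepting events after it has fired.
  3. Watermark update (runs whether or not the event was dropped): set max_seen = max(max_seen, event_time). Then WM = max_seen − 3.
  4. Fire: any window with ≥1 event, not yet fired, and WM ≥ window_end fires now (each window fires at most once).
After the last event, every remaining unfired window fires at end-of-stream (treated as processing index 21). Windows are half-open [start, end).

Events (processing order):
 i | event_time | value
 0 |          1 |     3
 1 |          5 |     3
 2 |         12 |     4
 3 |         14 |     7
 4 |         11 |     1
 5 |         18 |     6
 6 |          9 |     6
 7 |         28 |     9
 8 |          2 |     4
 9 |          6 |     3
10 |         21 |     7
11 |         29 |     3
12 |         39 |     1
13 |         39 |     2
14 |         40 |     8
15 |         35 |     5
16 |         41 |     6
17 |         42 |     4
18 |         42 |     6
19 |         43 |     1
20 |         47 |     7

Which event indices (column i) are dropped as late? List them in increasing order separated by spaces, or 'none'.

6 8 9

i=0 t=1 v=3: → [0,12); WM=-2
i=1 t=5 v=3: → [0,12); WM=2
i=2 t=12 v=4: → [8,20); WM=9
i=3 t=14 v=7: → [8,20); WM=11
i=4 t=11 v=1: → [8,20),[0,12); WM=11
i=5 t=18 v=6: → [16,28),[8,20); WM=15; [0,12) fires=2
i=6 t=9 v=6: DROP (t<15-4); WM=15
i=7 t=28 v=9: → [24,36); WM=25; [8,20) fires=4
i=8 t=2 v=4: DROP (t<25-4); WM=25
i=9 t=6 v=3: DROP (t<25-4); WM=25
i=10 t=21 v=7: → [16,28); WM=25
i=11 t=29 v=3: → [24,36); WM=26
i=12 t=39 v=1: → [32,44); WM=36; [16,28) fires=2 [24,36) fires=2
i=13 t=39 v=2: → [32,44); WM=36
i=14 t=40 v=8: → [40,52),[32,44); WM=37
i=15 t=35 v=5: → [32,44),[24,36); WM=37
i=16 t=41 v=6: → [40,52),[32,44); WM=38
i=17 t=42 v=4: → [40,52),[32,44); WM=39
i=18 t=42 v=6: → [40,52),[32,44); WM=39
i=19 t=43 v=1: → [40,52),[32,44); WM=40
i=20 t=47 v=7: → [40,52); WM=44; [32,44) fires=6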